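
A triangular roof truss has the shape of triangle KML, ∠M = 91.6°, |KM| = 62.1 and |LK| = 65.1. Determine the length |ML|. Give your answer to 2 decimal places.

17.88

Law of sines: sin L = |KM|·sin M/|LK| ≈ 0.95355.
Since |LK| ≥ |KM|, only the acute value applies: ∠L ≈ 72.47°.
Then ∠K = 180° − ∠M − ∠L ≈ 15.93°.
Law of sines gives |ML| = |LK|·sin K/sin M ≈ 17.877.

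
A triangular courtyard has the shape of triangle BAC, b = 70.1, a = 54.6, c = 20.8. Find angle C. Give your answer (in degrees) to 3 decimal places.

By the law of cosines, cos C = (b² + a² − c²) / (2·b·a) ≈ 0.97487, so ∠C ≈ 12.87°.

∠C ≈ 12.873°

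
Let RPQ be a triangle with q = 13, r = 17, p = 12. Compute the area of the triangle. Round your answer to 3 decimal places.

area ≈ 77.769

Semiperimeter s = (17 + 12 + 13)/2 = 21.
Heron's formula: area = √(21·4·9·8) ≈ 77.769.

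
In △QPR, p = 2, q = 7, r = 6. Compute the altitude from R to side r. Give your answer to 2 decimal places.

h_R ≈ 1.85

Semiperimeter s = (7 + 2 + 6)/2 = 7.5.
Heron's formula: area = √(7.5·0.5·5.5·1.5) ≈ 5.5621.
The altitude from R has length 2·area/r ≈ 1.854.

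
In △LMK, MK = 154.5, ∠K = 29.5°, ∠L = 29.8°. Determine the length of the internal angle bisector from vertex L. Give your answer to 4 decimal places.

The third angle is ∠M = 180° − ∠K − ∠L = 120.70°.
Law of sines: KL = MK·sin M/sin L ≈ 267.31.
Law of sines: LM = MK·sin K/sin L ≈ 153.09.
The bisector from L has length 2·KL·LM·cos(∠L/2)/(KL+LM) ≈ 188.13.

188.1345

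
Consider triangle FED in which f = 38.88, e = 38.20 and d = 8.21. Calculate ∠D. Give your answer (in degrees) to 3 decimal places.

∠D ≈ 12.187°

By the law of cosines, cos D = (f² + e² − d²) / (2·f·e) ≈ 0.97746, so ∠D ≈ 12.19°.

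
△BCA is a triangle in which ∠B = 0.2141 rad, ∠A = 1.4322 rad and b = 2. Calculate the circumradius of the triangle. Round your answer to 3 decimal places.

4.707

The third angle is ∠C = π − ∠A − ∠B = 1.4953 rad.
Law of sines: c = b·sin C/sin B ≈ 9.3864.
Law of sines: a = b·sin A/sin B ≈ 9.3229.
Circumradius = b/(2 sin B) ≈ 4.7066.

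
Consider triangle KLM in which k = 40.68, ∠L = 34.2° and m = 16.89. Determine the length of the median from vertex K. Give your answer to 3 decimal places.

By the law of cosines, l² = m² + k² − 2·m·k·cos L = 803.58, so l ≈ 28.348.
Median from K: ½√(2·l² + 2·m² − k²) ≈ 11.433.

11.433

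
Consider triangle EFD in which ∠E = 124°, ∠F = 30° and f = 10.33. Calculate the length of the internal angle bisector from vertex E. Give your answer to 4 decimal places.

4.5311

The third angle is ∠D = 180° − ∠E − ∠F = 26.00°.
Law of sines: e = f·sin E/sin F ≈ 17.128.
Law of sines: d = f·sin D/sin F ≈ 9.0567.
The bisector from E has length 2·f·d·cos(∠E/2)/(f+d) ≈ 4.5311.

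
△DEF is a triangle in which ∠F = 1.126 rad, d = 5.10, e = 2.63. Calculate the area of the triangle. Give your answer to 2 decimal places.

area ≈ 6.05

Area = ½·d·e·sin F ≈ 6.0539.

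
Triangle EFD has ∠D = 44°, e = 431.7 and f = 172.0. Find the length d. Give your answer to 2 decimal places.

330.34

By the law of cosines, d² = e² + f² − 2·e·f·cos D = 1.0912e+05, so d ≈ 330.34.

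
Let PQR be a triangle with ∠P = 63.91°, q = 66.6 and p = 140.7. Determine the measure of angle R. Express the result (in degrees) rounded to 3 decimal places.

∠R ≈ 90.932°

Law of sines: sin Q = q·sin P/p ≈ 0.42512.
Since p ≥ q, only the acute value applies: ∠Q ≈ 25.16°.
Then ∠R = 180° − ∠P − ∠Q ≈ 90.93°.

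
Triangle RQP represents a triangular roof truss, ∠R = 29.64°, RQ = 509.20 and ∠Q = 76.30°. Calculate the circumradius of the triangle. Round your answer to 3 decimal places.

The third angle is ∠P = 180° − ∠R − ∠Q = 74.06°.
Law of sines: QP = RQ·sin R/sin P ≈ 261.89.
Law of sines: PR = RQ·sin Q/sin P ≈ 514.5.
Circumradius = RQ/(2 sin P) ≈ 264.78.

264.781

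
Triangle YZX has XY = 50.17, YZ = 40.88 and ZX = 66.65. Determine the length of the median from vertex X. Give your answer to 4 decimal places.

Median from X: ½√(2·ZX² + 2·XY² − YZ²) ≈ 55.334.

55.3338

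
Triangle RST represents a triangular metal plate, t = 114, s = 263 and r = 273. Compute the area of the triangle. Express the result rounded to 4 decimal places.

14868.9542

Semiperimeter p = (273 + 263 + 114)/2 = 325.
Heron's formula: area = √(325·52·62·211) ≈ 14869.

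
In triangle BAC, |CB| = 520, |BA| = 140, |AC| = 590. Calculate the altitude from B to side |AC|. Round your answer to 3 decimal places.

113.140

Semiperimeter s = (590 + 520 + 140)/2 = 625.
Heron's formula: area = √(625·35·105·485) ≈ 33376.
The altitude from B has length 2·area/|AC| ≈ 113.14.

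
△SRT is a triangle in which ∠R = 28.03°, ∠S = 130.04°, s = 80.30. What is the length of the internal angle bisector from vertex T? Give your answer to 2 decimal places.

The third angle is ∠T = 180° − ∠S − ∠R = 21.93°.
Law of sines: r = s·sin R/sin S ≈ 49.289.
Law of sines: t = s·sin T/sin S ≈ 39.172.
The bisector from T has length 2·s·r·cos(∠T/2)/(s+r) ≈ 59.969.

59.97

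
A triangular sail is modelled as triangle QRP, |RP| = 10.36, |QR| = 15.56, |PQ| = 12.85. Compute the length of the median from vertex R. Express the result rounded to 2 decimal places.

Median from R: ½√(2·|QR|² + 2·|RP|² − |PQ|²) ≈ 11.552.

m_R ≈ 11.55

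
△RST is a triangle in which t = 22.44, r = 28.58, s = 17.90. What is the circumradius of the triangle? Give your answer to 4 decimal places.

By the law of cosines, cos R = (s² + t² − r²) / (2·s·t) ≈ 0.00890, so ∠R ≈ 89.49°.
Circumradius = r/(2 sin R) ≈ 14.291.

14.2906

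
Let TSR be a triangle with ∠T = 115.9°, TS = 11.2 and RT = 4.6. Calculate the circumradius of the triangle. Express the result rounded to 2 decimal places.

By the law of cosines, SR² = RT² + TS² − 2·RT·TS·cos T = 191.61, so SR ≈ 13.842.
Area = ½·RT·TS·sin T ≈ 23.173.
Circumradius = SR/(2 sin T) ≈ 7.6939.

7.69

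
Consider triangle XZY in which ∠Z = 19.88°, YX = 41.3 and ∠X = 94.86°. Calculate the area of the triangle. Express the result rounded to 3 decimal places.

2269.607

The third angle is ∠Y = 180° − ∠X − ∠Z = 65.26°.
Law of sines: ZY = YX·sin X/sin Z ≈ 121.02.
Law of sines: XZ = YX·sin Y/sin Z ≈ 110.3.
Area = ½·YX·ZY·sin Y ≈ 2269.6.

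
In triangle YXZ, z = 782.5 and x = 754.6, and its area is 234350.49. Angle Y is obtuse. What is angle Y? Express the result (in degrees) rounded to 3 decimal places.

∠Y ≈ 127.461°

From area = ½·x·z·sin Y, we get sin Y = 2·area/(x·z) ≈ 0.79377.
Taking the obtuse solution, ∠Y ≈ 127.46°.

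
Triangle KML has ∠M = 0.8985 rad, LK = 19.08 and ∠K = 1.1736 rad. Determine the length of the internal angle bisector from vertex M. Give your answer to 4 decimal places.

19.7479

The third angle is ∠L = π − ∠K − ∠M = 1.0695 rad.
Law of sines: ML = LK·sin K/sin M ≈ 22.488.
Law of sines: KM = LK·sin L/sin M ≈ 21.386.
The bisector from M has length 2·KM·ML·cos(∠M/2)/(KM+ML) ≈ 19.748.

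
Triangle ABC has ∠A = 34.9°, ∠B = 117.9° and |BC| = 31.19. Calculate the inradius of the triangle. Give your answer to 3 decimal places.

r ≈ 6.586

The third angle is ∠C = 180° − ∠A − ∠B = 27.20°.
Law of sines: |CA| = |BC|·sin B/sin A ≈ 48.178.
Law of sines: |AB| = |BC|·sin C/sin A ≈ 24.918.
Area = ½·|BC|·|CA|·sin C ≈ 343.43.
Semiperimeter s = (31.19+48.178+24.918)/2 = 52.143.
Inradius = area/s = 343.43/52.143 ≈ 6.5863.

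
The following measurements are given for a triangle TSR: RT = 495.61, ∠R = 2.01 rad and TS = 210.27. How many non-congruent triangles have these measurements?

0

RT·sin R = 495.61·sin(2.01 rad) ≈ 448.6.
Since ∠R is not acute, a triangle exists only if TS > RT; here TS ≤ RT, so there is no triangle.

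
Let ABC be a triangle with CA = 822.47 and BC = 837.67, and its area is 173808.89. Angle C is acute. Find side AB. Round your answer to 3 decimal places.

434.146

From area = ½·BC·CA·sin C, we get sin C = 2·area/(BC·CA) ≈ 0.50456.
Taking the acute solution, ∠C ≈ 30.30°.
Law of cosines then gives AB ≈ 434.15.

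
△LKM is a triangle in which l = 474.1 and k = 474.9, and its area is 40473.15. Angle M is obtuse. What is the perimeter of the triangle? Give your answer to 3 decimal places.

From area = ½·l·k·sin M, we get sin M = 2·area/(l·k) ≈ 0.35952.
Taking the obtuse solution, ∠M ≈ 158.93°.
Law of cosines then gives m ≈ 933.
Perimeter = 474.1 + 474.9 + 933 = 1882.

perimeter ≈ 1882.002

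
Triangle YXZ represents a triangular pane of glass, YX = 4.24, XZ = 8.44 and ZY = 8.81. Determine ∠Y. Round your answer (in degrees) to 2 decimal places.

By the law of cosines, cos Y = (ZY² + YX² − XZ²) / (2·ZY·YX) ≈ 0.32607, so ∠Y ≈ 70.97°.

70.97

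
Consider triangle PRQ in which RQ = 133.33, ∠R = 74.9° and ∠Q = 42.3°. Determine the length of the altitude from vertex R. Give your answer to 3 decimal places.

The third angle is ∠P = 180° − ∠R − ∠Q = 62.80°.
Law of sines: QP = RQ·sin R/sin P ≈ 144.73.
Law of sines: PR = RQ·sin Q/sin P ≈ 100.89.
Area = ½·RQ·QP·sin Q ≈ 6493.6.
The altitude from R has length 2·area/QP ≈ 89.733.

89.733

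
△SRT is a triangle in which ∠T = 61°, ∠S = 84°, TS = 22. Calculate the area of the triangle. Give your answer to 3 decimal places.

366.993

The third angle is ∠R = 180° − ∠T − ∠S = 35.00°.
Law of sines: RT = TS·sin S/sin R ≈ 38.146.
Law of sines: SR = TS·sin T/sin R ≈ 33.547.
Area = ½·TS·RT·sin T ≈ 366.99.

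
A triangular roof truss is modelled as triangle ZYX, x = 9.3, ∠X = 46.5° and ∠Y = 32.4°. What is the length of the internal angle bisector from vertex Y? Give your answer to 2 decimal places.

t_Y ≈ 10.27

The third angle is ∠Z = 180° − ∠Y − ∠X = 101.10°.
Law of sines: z = x·sin Z/sin X ≈ 12.581.
Law of sines: y = x·sin Y/sin X ≈ 6.8698.
The bisector from Y has length 2·x·z·cos(∠Y/2)/(x+z) ≈ 10.27.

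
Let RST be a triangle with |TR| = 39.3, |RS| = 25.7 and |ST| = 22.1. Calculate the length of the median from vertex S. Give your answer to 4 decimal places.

Median from S: ½√(2·|RS|² + 2·|ST|² − |TR|²) ≈ 13.723.

m_S ≈ 13.7232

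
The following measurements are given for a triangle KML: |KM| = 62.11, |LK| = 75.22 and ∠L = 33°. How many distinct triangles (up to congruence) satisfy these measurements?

|LK|·sin L = 75.22·sin(33°) ≈ 40.97.
Since |LK| sin L < |KM| < |LK| (40.97 < 62.11 < 75.22), two triangles exist.

2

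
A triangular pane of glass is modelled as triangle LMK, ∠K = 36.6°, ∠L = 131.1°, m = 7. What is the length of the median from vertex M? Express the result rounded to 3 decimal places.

The third angle is ∠M = 180° − ∠K − ∠L = 12.30°.
Law of sines: l = m·sin L/sin M ≈ 24.761.
Law of sines: k = m·sin K/sin M ≈ 19.591.
Median from M: ½√(2·k² + 2·l² − m²) ≈ 22.051.

m_M ≈ 22.051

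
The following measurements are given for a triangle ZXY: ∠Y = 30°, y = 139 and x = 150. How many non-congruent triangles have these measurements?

2

x·sin Y = 150·sin(30°) ≈ 75.
Since x sin Y < y < x (75 < 139 < 150), two triangles exist.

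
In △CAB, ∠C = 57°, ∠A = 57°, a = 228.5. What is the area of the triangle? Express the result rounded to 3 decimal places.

23849.132

The third angle is ∠B = 180° − ∠C − ∠A = 66.00°.
Law of sines: c = a·sin C/sin A ≈ 228.5.
Law of sines: b = a·sin B/sin A ≈ 248.9.
Area = ½·a·c·sin B ≈ 23849.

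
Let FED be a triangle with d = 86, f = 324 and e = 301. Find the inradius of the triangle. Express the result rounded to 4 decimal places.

r ≈ 36.0756

Semiperimeter s = (324 + 301 + 86)/2 = 355.5.
Heron's formula: area = √(355.5·31.5·54.5·269.5) ≈ 12825.
Inradius = area/s = 12825/355.5 ≈ 36.076.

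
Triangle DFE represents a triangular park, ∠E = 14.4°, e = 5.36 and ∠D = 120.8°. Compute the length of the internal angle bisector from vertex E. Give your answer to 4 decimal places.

t_E ≈ 16.5543

The third angle is ∠F = 180° − ∠E − ∠D = 44.80°.
Law of sines: d = e·sin D/sin E ≈ 18.513.
Law of sines: f = e·sin F/sin E ≈ 15.187.
The bisector from E has length 2·d·f·cos(∠E/2)/(d+f) ≈ 16.554.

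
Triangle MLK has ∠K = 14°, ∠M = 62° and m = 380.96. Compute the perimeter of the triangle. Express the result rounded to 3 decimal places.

The third angle is ∠L = 180° − ∠K − ∠M = 104.00°.
Law of sines: l = m·sin L/sin M ≈ 418.65.
Law of sines: k = m·sin K/sin M ≈ 104.38.
Semiperimeter s = (380.96+418.65+104.38)/2 = 451.99.
Perimeter = 380.96 + 418.65 + 104.38 = 903.99.

903.988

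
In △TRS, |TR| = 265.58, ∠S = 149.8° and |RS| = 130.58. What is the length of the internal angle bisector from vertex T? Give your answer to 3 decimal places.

185.682

Law of sines: sin T = |RS|·sin S/|TR| ≈ 0.24732.
Since |TR| ≥ |RS|, only the acute value applies: ∠T ≈ 14.32°.
Then ∠R = 180° − ∠S − ∠T ≈ 15.88°.
Law of sines gives |ST| = |TR|·sin R/sin S ≈ 144.47.
The bisector from T has length 2·|ST|·|TR|·cos(∠T/2)/(|ST|+|TR|) ≈ 185.68.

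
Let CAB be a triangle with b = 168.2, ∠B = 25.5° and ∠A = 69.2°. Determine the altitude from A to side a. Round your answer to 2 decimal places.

h_A ≈ 167.63

The third angle is ∠C = 180° − ∠A − ∠B = 85.30°.
Law of sines: c = b·sin C/sin B ≈ 389.38.
Law of sines: a = b·sin A/sin B ≈ 365.23.
Area = ½·b·c·sin A ≈ 30613.
The altitude from A has length 2·area/a ≈ 167.63.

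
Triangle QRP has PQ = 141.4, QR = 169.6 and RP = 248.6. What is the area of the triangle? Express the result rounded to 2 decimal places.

Semiperimeter s = (248.6 + 141.4 + 169.6)/2 = 279.8.
Heron's formula: area = √(279.8·31.2·138.4·110.2) ≈ 11539.

area ≈ 11538.78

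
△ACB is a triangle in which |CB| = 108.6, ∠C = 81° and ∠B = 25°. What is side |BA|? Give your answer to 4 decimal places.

111.5856

The third angle is ∠A = 180° − ∠C − ∠B = 74.00°.
Law of sines: |BA| = |CB|·sin C/sin A ≈ 111.59.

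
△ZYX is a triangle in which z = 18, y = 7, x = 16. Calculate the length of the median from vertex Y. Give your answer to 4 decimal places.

m_Y ≈ 16.6658

Median from Y: ½√(2·x² + 2·z² − y²) ≈ 16.666.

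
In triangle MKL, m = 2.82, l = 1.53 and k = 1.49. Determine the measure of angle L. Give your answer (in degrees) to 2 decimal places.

By the law of cosines, cos L = (m² + k² − l²) / (2·m·k) ≈ 0.93193, so ∠L ≈ 21.26°.

∠L ≈ 21.26°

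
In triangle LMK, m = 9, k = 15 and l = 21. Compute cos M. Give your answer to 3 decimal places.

cos M ≈ 0.929

By the law of cosines, cos M = (k² + l² − m²) / (2·k·l) ≈ 0.92857, so ∠M ≈ 21.79°.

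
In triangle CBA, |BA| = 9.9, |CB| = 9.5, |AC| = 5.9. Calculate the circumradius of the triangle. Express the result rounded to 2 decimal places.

By the law of cosines, cos C = (|AC|² + |CB|² − |BA|²) / (2·|AC|·|CB|) ≈ 0.24130, so ∠C ≈ 76.04°.
Circumradius = |BA|/(2 sin C) ≈ 5.1007.

5.10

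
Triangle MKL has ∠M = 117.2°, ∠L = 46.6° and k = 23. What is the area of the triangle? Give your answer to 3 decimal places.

612.662

The third angle is ∠K = 180° − ∠L − ∠M = 16.20°.
Law of sines: m = k·sin M/sin K ≈ 73.323.
Law of sines: l = k·sin L/sin K ≈ 59.899.
Area = ½·k·m·sin L ≈ 612.66.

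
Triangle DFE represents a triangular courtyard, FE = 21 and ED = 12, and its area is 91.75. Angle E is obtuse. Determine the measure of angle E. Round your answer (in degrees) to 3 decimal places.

From area = ½·FE·ED·sin E, we get sin E = 2·area/(FE·ED) ≈ 0.72817.
Taking the obtuse solution, ∠E ≈ 133.27°.

∠E ≈ 133.266°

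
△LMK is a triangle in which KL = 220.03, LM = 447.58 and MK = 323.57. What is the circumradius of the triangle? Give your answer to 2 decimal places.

237.21

By the law of cosines, cos L = (KL² + LM² − MK²) / (2·KL·LM) ≈ 0.73133, so ∠L ≈ 43.00°.
Circumradius = MK/(2 sin L) ≈ 237.21.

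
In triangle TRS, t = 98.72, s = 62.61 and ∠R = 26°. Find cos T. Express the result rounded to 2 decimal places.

-0.52

By the law of cosines, r² = s² + t² − 2·s·t·cos R = 2555, so r ≈ 50.547.
Law of cosines again: cos T = (r² + s² − t²)/(2·r·s) ≈ -0.51672, so ∠T ≈ 121.11°.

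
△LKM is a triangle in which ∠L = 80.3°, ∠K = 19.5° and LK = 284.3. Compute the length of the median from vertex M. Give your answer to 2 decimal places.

The third angle is ∠M = 180° − ∠L − ∠K = 80.20°.
Law of sines: KM = LK·sin L/sin M ≈ 284.39.
Law of sines: ML = LK·sin K/sin M ≈ 96.307.
Median from M: ½√(2·KM² + 2·ML² − LK²) ≈ 157.7.

m_M ≈ 157.70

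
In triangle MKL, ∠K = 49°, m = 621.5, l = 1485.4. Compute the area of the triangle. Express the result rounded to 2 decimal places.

Area = ½·l·m·sin K ≈ 3.4836e+05.

area ≈ 348364.92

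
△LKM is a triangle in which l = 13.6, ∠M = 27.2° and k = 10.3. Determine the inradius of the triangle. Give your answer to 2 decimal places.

By the law of cosines, m² = l² + k² − 2·l·k·cos M = 41.871, so m ≈ 6.4708.
Area = ½·l·k·sin M ≈ 32.015.
Semiperimeter s = (13.6+10.3+6.4708)/2 = 15.185.
Inradius = area/s = 32.015/15.185 ≈ 2.1083.

2.11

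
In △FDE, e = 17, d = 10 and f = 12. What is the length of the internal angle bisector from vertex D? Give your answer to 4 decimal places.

13.4068

By the law of cosines, cos D = (e² + f² − d²) / (2·e·f) ≈ 0.81618, so ∠D ≈ 35.30°.
The bisector from D has length 2·e·f·cos(∠D/2)/(e+f) ≈ 13.407.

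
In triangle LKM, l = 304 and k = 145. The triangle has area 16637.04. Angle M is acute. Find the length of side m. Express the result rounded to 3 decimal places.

From area = ½·l·k·sin M, we get sin M = 2·area/(l·k) ≈ 0.75486.
Taking the acute solution, ∠M ≈ 49.01°.
Law of cosines then gives m ≈ 235.83.

235.834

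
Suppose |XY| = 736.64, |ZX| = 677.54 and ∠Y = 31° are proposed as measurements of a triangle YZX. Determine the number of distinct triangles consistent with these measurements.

|XY|·sin Y = 736.64·sin(31°) ≈ 379.4.
Since |XY| sin Y < |ZX| < |XY| (379.4 < 677.54 < 736.64), two triangles exist.

2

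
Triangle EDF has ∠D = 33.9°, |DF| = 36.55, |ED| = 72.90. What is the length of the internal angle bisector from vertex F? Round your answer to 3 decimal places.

t_F ≈ 20.439

By the law of cosines, |FE|² = |ED|² + |DF|² − 2·|ED|·|DF|·cos D = 2227.2, so |FE| ≈ 47.193.
Law of cosines again: cos F = (|DF|² + |FE|² − |ED|²)/(2·|DF|·|FE|) ≈ -0.50766, so ∠F ≈ 120.51°.
The bisector from F has length 2·|DF|·|FE|·cos(∠F/2)/(|DF|+|FE|) ≈ 20.439.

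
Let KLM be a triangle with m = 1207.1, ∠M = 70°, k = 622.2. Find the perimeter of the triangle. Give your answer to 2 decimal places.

3098.16

Law of sines: sin K = k·sin M/m ≈ 0.48436.
Since m ≥ k, only the acute value applies: ∠K ≈ 28.97°.
Then ∠L = 180° − ∠M − ∠K ≈ 81.03°.
Law of sines gives l = m·sin L/sin M ≈ 1268.9.
Semiperimeter s = (622.2+1268.9+1207.1)/2 = 1549.1.
Perimeter = 622.2 + 1268.9 + 1207.1 = 3098.2.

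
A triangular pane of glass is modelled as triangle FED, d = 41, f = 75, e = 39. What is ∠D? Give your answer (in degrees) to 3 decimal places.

∠D ≈ 20.903°

By the law of cosines, cos D = (f² + e² − d²) / (2·f·e) ≈ 0.93419, so ∠D ≈ 20.90°.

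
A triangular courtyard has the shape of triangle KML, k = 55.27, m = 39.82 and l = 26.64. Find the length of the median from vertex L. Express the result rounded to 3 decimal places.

m_L ≈ 46.290

Median from L: ½√(2·k² + 2·m² − l²) ≈ 46.29.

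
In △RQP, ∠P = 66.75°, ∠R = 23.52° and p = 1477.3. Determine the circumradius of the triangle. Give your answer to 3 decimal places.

The third angle is ∠Q = 180° − ∠P − ∠R = 89.73°.
Law of sines: r = p·sin R/sin P ≈ 641.65.
Law of sines: q = p·sin Q/sin P ≈ 1607.9.
Circumradius = p/(2 sin P) ≈ 803.94.

803.937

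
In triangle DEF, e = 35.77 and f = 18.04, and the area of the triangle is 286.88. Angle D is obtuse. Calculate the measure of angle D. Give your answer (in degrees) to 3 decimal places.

117.233

From area = ½·e·f·sin D, we get sin D = 2·area/(e·f) ≈ 0.88915.
Taking the obtuse solution, ∠D ≈ 117.23°.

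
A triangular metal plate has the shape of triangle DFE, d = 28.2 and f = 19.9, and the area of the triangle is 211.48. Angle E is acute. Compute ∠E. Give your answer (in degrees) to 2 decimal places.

From area = ½·d·f·sin E, we get sin E = 2·area/(d·f) ≈ 0.75370.
Taking the acute solution, ∠E ≈ 48.91°.

∠E ≈ 48.91°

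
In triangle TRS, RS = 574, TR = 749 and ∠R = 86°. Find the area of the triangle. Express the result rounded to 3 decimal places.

area ≈ 214439.361

Area = ½·TR·RS·sin R ≈ 2.1444e+05.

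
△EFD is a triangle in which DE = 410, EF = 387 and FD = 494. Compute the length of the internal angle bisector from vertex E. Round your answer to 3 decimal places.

312.589

By the law of cosines, cos E = (DE² + EF² − FD²) / (2·DE·EF) ≈ 0.23266, so ∠E ≈ 76.55°.
The bisector from E has length 2·DE·EF·cos(∠E/2)/(DE+EF) ≈ 312.59.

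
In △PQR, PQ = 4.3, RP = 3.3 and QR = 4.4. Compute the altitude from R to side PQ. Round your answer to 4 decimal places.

h_R ≈ 3.0875

Semiperimeter s = (4.4 + 3.3 + 4.3)/2 = 6.
Heron's formula: area = √(6·1.6·2.7·1.7) ≈ 6.6381.
The altitude from R has length 2·area/PQ ≈ 3.0875.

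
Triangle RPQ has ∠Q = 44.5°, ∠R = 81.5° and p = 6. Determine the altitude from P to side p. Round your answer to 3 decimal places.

The third angle is ∠P = 180° − ∠Q − ∠R = 54.00°.
Law of sines: r = p·sin R/sin P ≈ 7.3349.
Law of sines: q = p·sin Q/sin P ≈ 5.1982.
Area = ½·p·r·sin Q ≈ 15.423.
The altitude from P has length 2·area/p ≈ 5.1411.

h_P ≈ 5.141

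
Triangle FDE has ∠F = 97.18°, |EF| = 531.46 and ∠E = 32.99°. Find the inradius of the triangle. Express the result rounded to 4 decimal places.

The third angle is ∠D = 180° − ∠E − ∠F = 49.83°.
Law of sines: |DE| = |EF|·sin F/sin D ≈ 690.05.
Law of sines: |FD| = |EF|·sin E/sin D ≈ 378.7.
Area = ½·|EF|·|DE|·sin E ≈ 99842.
Semiperimeter s = (690.05+531.46+378.7)/2 = 800.11.
Inradius = area/s = 99842/800.11 ≈ 124.79.

124.7865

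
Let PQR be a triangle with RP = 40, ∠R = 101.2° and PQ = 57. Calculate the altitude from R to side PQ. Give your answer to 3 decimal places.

h_R ≈ 23.113

Law of sines: sin Q = RP·sin R/PQ ≈ 0.68839.
Since PQ ≥ RP, only the acute value applies: ∠Q ≈ 43.50°.
Then ∠P = 180° − ∠R − ∠Q ≈ 35.30°.
Law of sines gives QR = PQ·sin P/sin R ≈ 33.575.
Area = ½·PQ·RP·sin P ≈ 658.71.
The altitude from R has length 2·area/PQ ≈ 23.113.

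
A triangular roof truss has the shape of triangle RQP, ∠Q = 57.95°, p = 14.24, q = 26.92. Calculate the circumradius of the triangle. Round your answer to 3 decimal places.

Law of sines: sin P = p·sin Q/q ≈ 0.44835.
Since q ≥ p, only the acute value applies: ∠P ≈ 26.64°.
Then ∠R = 180° − ∠Q − ∠P ≈ 95.41°.
Law of sines gives r = q·sin R/sin Q ≈ 31.619.
Circumradius = q/(2 sin Q) ≈ 15.88.

15.880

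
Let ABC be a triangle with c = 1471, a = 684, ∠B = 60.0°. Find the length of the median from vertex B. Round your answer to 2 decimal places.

m_B ≈ 953.66

By the law of cosines, b² = c² + a² − 2·c·a·cos B = 1.6255e+06, so b ≈ 1275.
Median from B: ½√(2·c² + 2·a² − b²) ≈ 953.66.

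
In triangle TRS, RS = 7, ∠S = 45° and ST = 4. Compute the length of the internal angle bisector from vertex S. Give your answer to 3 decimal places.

By the law of cosines, TR² = RS² + ST² − 2·RS·ST·cos S = 25.402, so TR ≈ 5.04.
The bisector from S has length 2·RS·ST·cos(∠S/2)/(RS+ST) ≈ 4.7034.

t_S ≈ 4.703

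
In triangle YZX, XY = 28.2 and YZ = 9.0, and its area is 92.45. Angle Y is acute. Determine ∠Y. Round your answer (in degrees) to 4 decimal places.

From area = ½·XY·YZ·sin Y, we get sin Y = 2·area/(XY·YZ) ≈ 0.72853.
Taking the acute solution, ∠Y ≈ 46.76°.

∠Y ≈ 46.7630°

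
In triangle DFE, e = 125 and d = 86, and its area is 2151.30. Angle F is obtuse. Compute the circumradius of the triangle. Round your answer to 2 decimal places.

From area = ½·e·d·sin F, we get sin F = 2·area/(e·d) ≈ 0.40024.
Taking the obtuse solution, ∠F ≈ 156.41°.
Law of cosines then gives f ≈ 206.7.
Circumradius = f/(2 sin F) ≈ 258.22.

R ≈ 258.22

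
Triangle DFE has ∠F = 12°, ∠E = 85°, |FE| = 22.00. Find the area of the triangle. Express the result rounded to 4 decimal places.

The third angle is ∠D = 180° − ∠F − ∠E = 83.00°.
Law of sines: |ED| = |FE|·sin F/sin D ≈ 4.6084.
Law of sines: |DF| = |FE|·sin E/sin D ≈ 22.081.
Area = ½·|FE|·|ED|·sin E ≈ 50.5.

50.4996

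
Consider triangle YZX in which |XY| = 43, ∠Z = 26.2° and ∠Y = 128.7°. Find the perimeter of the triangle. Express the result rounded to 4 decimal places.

The third angle is ∠X = 180° − ∠Y − ∠Z = 25.10°.
Law of sines: |ZX| = |XY|·sin Y/sin Z ≈ 76.009.
Law of sines: |YZ| = |XY|·sin X/sin Z ≈ 41.314.
Semiperimeter s = (76.009+43+41.314)/2 = 80.162.
Perimeter = 76.009 + 43 + 41.314 = 160.32.

perimeter ≈ 160.3237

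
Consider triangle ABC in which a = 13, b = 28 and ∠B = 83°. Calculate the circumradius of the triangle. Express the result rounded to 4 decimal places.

R ≈ 14.1051

Law of sines: sin A = a·sin B/b ≈ 0.46082.
Since b ≥ a, only the acute value applies: ∠A ≈ 27.44°.
Then ∠C = 180° − ∠B − ∠A ≈ 69.56°.
Law of sines gives c = b·sin C/sin B ≈ 26.434.
Circumradius = b/(2 sin B) ≈ 14.105.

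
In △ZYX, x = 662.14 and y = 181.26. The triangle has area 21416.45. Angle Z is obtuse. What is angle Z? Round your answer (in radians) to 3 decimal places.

From area = ½·y·x·sin Z, we get sin Z = 2·area/(y·x) ≈ 0.35688.
Taking the obtuse solution, ∠Z ≈ 2.777 rad.

2.777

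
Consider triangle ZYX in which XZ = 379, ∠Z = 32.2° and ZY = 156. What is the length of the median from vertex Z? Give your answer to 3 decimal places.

m_Z ≈ 258.862

By the law of cosines, YX² = XZ² + ZY² − 2·XZ·ZY·cos Z = 67916, so YX ≈ 260.61.
Median from Z: ½√(2·XZ² + 2·ZY² − YX²) ≈ 258.86.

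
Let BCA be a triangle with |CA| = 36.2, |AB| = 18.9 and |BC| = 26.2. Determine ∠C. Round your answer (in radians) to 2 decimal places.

By the law of cosines, cos C = (|BC|² + |CA|² − |AB|²) / (2·|BC|·|CA|) ≈ 0.86440, so ∠C ≈ 0.527 rad.

∠C ≈ 0.53 rad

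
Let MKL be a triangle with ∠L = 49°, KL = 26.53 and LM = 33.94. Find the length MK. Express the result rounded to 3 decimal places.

By the law of cosines, MK² = KL² + LM² − 2·KL·LM·cos L = 674.3, so MK ≈ 25.967.

25.967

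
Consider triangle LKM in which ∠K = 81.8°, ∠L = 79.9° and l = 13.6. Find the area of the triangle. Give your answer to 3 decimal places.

29.194

The third angle is ∠M = 180° − ∠L − ∠K = 18.30°.
Law of sines: k = l·sin K/sin L ≈ 13.673.
Law of sines: m = l·sin M/sin L ≈ 4.3375.
Area = ½·l·k·sin M ≈ 29.194.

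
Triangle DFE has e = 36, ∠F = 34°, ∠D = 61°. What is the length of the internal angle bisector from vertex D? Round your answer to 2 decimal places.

The third angle is ∠E = 180° − ∠D − ∠F = 85.00°.
Law of sines: d = e·sin D/sin E ≈ 31.607.
Law of sines: f = e·sin F/sin E ≈ 20.208.
The bisector from D has length 2·f·e·cos(∠D/2)/(f+e) ≈ 22.304.

t_D ≈ 22.30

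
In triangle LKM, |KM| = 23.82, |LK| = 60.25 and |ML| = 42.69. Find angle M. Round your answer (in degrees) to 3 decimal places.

By the law of cosines, cos M = (|KM|² + |ML|² − |LK|²) / (2·|KM|·|ML|) ≈ -0.60983, so ∠M ≈ 127.58°.

127.577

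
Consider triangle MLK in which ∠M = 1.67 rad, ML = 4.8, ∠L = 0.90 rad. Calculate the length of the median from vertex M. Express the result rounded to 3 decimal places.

The third angle is ∠K = π − ∠M − ∠L = 0.572 rad.
Law of sines: LK = ML·sin M/sin K ≈ 8.8293.
Law of sines: KM = ML·sin L/sin K ≈ 6.9504.
Median from M: ½√(2·KM² + 2·ML² − LK²) ≈ 4.023.

4.023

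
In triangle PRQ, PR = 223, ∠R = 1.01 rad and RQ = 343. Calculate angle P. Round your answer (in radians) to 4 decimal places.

By the law of cosines, QP² = PR² + RQ² − 2·PR·RQ·cos R = 86015, so QP ≈ 293.28.
Law of cosines again: cos P = (QP² + PR² − RQ²)/(2·QP·PR) ≈ 0.13834, so ∠P ≈ 1.432 rad.

1.4320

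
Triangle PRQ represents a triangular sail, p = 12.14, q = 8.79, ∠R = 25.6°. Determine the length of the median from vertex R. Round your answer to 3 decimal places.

10.212

By the law of cosines, r² = q² + p² − 2·q·p·cos R = 32.174, so r ≈ 5.6722.
Median from R: ½√(2·q² + 2·p² − r²) ≈ 10.212.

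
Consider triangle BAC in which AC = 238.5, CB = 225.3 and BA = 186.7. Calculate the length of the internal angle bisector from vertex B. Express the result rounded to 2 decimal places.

t_B ≈ 167.24

By the law of cosines, cos B = (CB² + BA² − AC²) / (2·CB·BA) ≈ 0.34156, so ∠B ≈ 70.03°.
The bisector from B has length 2·CB·BA·cos(∠B/2)/(CB+BA) ≈ 167.24.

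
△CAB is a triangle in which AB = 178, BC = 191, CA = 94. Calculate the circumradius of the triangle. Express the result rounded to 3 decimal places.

By the law of cosines, cos C = (BC² + CA² − AB²) / (2·BC·CA) ≈ 0.37966, so ∠C ≈ 67.69°.
Circumradius = AB/(2 sin C) ≈ 96.203.

96.203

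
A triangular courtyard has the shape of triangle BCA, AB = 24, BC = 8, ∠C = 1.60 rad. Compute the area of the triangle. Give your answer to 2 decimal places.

89.54

Law of sines: sin A = BC·sin C/AB ≈ 0.33319.
Since AB ≥ BC, only the acute value applies: ∠A ≈ 0.340 rad.
Then ∠B = π − ∠C − ∠A ≈ 1.202 rad.
Law of sines gives CA = AB·sin B/sin C ≈ 22.395.
Area = ½·AB·BC·sin B ≈ 89.542.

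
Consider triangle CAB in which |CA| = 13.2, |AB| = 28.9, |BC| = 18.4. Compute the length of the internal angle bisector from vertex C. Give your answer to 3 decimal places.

6.303

By the law of cosines, cos C = (|BC|² + |CA|² − |AB|²) / (2·|BC|·|CA|) ≈ -0.66372, so ∠C ≈ 131.58°.
The bisector from C has length 2·|BC|·|CA|·cos(∠C/2)/(|BC|+|CA|) ≈ 6.3033.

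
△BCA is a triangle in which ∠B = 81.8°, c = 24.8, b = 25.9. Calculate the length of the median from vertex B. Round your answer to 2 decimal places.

m_B ≈ 14.47

Law of sines: sin C = c·sin B/b ≈ 0.94774.
Since b ≥ c, only the acute value applies: ∠C ≈ 71.39°.
Then ∠A = 180° − ∠B − ∠C ≈ 26.81°.
Law of sines gives a = b·sin A/sin B ≈ 11.8.
Median from B: ½√(2·c² + 2·a² − b²) ≈ 14.472.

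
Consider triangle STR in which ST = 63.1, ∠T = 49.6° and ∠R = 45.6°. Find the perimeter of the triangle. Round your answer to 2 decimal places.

perimeter ≈ 218.31

The third angle is ∠S = 180° − ∠T − ∠R = 84.80°.
Law of sines: TR = ST·sin S/sin R ≈ 87.953.
Law of sines: RS = ST·sin T/sin R ≈ 67.257.
Semiperimeter s = (87.953+67.257+63.1)/2 = 109.16.
Perimeter = 87.953 + 67.257 + 63.1 = 218.31.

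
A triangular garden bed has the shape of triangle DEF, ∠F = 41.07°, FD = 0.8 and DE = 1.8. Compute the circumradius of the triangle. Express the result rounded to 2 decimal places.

Law of sines: sin E = FD·sin F/DE ≈ 0.29199.
Since DE ≥ FD, only the acute value applies: ∠E ≈ 16.98°.
Then ∠D = 180° − ∠F − ∠E ≈ 121.95°.
Law of sines gives EF = DE·sin D/sin F ≈ 2.3247.
Circumradius = DE/(2 sin F) ≈ 1.3699.

1.37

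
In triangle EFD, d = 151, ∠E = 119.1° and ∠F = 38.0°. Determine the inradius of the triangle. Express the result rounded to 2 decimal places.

The third angle is ∠D = 180° − ∠E − ∠F = 22.90°.
Law of sines: e = d·sin E/sin D ≈ 339.07.
Law of sines: f = d·sin F/sin D ≈ 238.91.
Area = ½·d·e·sin F ≈ 15761.
Semiperimeter s = (339.07+238.91+151)/2 = 364.49.
Inradius = area/s = 15761/364.49 ≈ 43.241.

43.24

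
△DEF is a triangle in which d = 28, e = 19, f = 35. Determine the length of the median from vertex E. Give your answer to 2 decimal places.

m_E ≈ 30.24

Median from E: ½√(2·f² + 2·d² − e²) ≈ 30.237.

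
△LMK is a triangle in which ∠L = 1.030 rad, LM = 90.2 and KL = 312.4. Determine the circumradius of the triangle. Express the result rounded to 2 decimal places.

R ≈ 161.54

By the law of cosines, MK² = KL² + LM² − 2·KL·LM·cos L = 76716, so MK ≈ 276.98.
Area = ½·KL·LM·sin L ≈ 12079.
Circumradius = MK/(2 sin L) ≈ 161.54.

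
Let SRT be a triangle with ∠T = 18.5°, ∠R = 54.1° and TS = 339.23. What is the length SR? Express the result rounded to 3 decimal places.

The third angle is ∠S = 180° − ∠R − ∠T = 107.40°.
Law of sines: SR = TS·sin T/sin R ≈ 132.88.

132.881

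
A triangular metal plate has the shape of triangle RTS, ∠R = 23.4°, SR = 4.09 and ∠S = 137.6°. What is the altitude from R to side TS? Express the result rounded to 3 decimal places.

2.758

The third angle is ∠T = 180° − ∠S − ∠R = 19.00°.
Law of sines: TS = SR·sin R/sin T ≈ 4.9892.
Law of sines: RT = SR·sin S/sin T ≈ 8.471.
Area = ½·SR·TS·sin S ≈ 6.8799.
The altitude from R has length 2·area/TS ≈ 2.7579.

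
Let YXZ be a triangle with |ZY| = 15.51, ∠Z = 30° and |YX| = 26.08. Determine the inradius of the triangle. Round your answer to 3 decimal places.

3.719

Law of sines: sin X = |ZY|·sin Z/|YX| ≈ 0.29735.
Since |YX| ≥ |ZY|, only the acute value applies: ∠X ≈ 17.30°.
Then ∠Y = 180° − ∠Z − ∠X ≈ 132.70°.
Law of sines gives |XZ| = |YX|·sin Y/sin Z ≈ 38.332.
Area = ½·|YX|·|ZY|·sin Y ≈ 148.63.
Semiperimeter s = (38.332+15.51+26.08)/2 = 39.961.
Inradius = area/s = 148.63/39.961 ≈ 3.7195.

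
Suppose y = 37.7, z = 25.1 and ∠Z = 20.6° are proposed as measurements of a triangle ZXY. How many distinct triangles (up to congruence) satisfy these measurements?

y·sin Z = 37.7·sin(20.6°) ≈ 13.26.
Since y sin Z < z < y (13.26 < 25.1 < 37.7), two triangles exist.

2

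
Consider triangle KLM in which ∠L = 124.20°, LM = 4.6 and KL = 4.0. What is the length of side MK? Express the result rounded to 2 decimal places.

By the law of cosines, MK² = KL² + LM² − 2·KL·LM·cos L = 57.845, so MK ≈ 7.6056.

7.61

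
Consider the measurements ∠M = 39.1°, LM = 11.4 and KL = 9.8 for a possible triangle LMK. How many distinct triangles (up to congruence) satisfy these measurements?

2

LM·sin M = 11.4·sin(39.1°) ≈ 7.19.
Since LM sin M < KL < LM (7.19 < 9.8 < 11.4), two triangles exist.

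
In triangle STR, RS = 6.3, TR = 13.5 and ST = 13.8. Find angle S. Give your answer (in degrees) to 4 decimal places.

∠S ≈ 74.0164°

By the law of cosines, cos S = (RS² + ST² − TR²) / (2·RS·ST) ≈ 0.27536, so ∠S ≈ 74.02°.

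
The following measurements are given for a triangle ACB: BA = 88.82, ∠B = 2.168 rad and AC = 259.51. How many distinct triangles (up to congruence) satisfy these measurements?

BA·sin B = 88.82·sin(2.168 rad) ≈ 73.45.
Since ∠B is not acute, a triangle exists only if AC > BA; here AC > BA, so there is exactly one triangle.

1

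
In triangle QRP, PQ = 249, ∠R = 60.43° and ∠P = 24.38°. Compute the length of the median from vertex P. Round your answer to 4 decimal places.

The third angle is ∠Q = 180° − ∠R − ∠P = 95.19°.
Law of sines: RP = PQ·sin Q/sin R ≈ 285.11.
Law of sines: QR = PQ·sin P/sin R ≈ 118.18.
Median from P: ½√(2·RP² + 2·PQ² − QR²) ≈ 261.06.

m_P ≈ 261.0636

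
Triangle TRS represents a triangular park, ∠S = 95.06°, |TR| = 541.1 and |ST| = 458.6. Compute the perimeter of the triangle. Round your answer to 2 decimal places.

Law of sines: sin R = |ST|·sin S/|TR| ≈ 0.84423.
Since |TR| ≥ |ST|, only the acute value applies: ∠R ≈ 57.59°.
Then ∠T = 180° − ∠S − ∠R ≈ 27.35°.
Law of sines gives |RS| = |TR|·sin T/sin S ≈ 249.57.
Semiperimeter s = (249.57+458.6+541.1)/2 = 624.64.
Perimeter = 249.57 + 458.6 + 541.1 = 1249.3.

perimeter ≈ 1249.27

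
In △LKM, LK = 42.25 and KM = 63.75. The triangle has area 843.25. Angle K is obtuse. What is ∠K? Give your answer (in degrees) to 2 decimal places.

141.23

From area = ½·LK·KM·sin K, we get sin K = 2·area/(LK·KM) ≈ 0.62615.
Taking the obtuse solution, ∠K ≈ 141.23°.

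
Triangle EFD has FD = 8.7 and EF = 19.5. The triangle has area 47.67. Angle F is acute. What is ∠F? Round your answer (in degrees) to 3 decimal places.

34.193

From area = ½·EF·FD·sin F, we get sin F = 2·area/(EF·FD) ≈ 0.56198.
Taking the acute solution, ∠F ≈ 34.19°.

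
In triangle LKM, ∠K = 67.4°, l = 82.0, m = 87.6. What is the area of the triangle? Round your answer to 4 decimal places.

Area = ½·m·l·sin K ≈ 3315.8.

3315.8018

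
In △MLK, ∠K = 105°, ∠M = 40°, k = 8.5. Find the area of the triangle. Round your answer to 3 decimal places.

13.789

The third angle is ∠L = 180° − ∠K − ∠M = 35.00°.
Law of sines: m = k·sin M/sin K ≈ 5.6564.
Law of sines: l = k·sin L/sin K ≈ 5.0474.
Area = ½·k·m·sin L ≈ 13.789.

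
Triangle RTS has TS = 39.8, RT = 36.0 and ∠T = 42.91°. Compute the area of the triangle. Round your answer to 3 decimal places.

487.760

Area = ½·RT·TS·sin T ≈ 487.76.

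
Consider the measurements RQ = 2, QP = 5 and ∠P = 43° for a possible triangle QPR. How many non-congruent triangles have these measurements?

0

QP·sin P = 5·sin(43°) ≈ 3.41.
Since RQ = 2 < 3.41 = QP sin P, no triangle exists.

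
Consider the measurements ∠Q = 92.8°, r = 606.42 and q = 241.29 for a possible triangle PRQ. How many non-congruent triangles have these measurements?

0

r·sin Q = 606.42·sin(92.8°) ≈ 605.7.
Since ∠Q is not acute, a triangle exists only if q > r; here q ≤ r, so there is no triangle.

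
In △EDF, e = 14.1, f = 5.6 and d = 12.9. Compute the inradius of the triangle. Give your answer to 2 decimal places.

r ≈ 2.22

Semiperimeter s = (14.1 + 12.9 + 5.6)/2 = 16.3.
Heron's formula: area = √(16.3·2.2·3.4·10.7) ≈ 36.119.
Inradius = area/s = 36.119/16.3 ≈ 2.2159.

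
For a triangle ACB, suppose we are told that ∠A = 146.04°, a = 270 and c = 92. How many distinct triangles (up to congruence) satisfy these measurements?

c·sin A = 92·sin(146.04°) ≈ 51.39.
Since ∠A is not acute, a triangle exists only if a > c; here a > c, so there is exactly one triangle.

1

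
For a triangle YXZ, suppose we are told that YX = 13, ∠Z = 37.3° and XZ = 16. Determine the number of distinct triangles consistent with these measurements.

XZ·sin Z = 16·sin(37.3°) ≈ 9.696.
Since XZ sin Z < YX < XZ (9.696 < 13 < 16), two triangles exist.

2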